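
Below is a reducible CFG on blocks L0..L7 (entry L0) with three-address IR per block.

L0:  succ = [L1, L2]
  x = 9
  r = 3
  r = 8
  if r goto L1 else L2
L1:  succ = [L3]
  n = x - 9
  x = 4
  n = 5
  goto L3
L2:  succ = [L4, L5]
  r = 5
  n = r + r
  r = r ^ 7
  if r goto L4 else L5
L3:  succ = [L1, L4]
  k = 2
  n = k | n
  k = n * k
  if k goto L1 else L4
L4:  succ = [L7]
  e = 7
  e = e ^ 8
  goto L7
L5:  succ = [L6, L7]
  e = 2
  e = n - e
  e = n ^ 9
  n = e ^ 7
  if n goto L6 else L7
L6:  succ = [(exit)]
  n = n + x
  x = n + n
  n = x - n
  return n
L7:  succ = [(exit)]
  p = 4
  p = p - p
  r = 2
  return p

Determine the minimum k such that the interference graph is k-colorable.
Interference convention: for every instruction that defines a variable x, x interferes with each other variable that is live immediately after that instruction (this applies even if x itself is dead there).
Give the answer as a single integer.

def/use:
  L0: def={r,x} ue=∅
  L1: def={n,x} ue={x}
  L2: def={n,r} ue=∅
  L3: def={k,n} ue={n}
  L4: def={e} ue=∅
  L5: def={e,n} ue={n}
  L6: def={n,x} ue={n,x}
  L7: def={p,r} ue=∅

Backward fixpoint:
  L0 li=∅ lo={x}
  L1 li={x} lo={n,x}
  L2 li={x} lo={n,x}
  L3 li={n,x} lo={x}
  L4 li=∅ lo=∅
  L5 li={n,x} lo={n,x}
  L6 li={n,x} lo=∅
  L7 li=∅ lo=∅

Interfere edges:
  e: {n,x}
  k: {n,x}
  n: {e,k,r,x}
  p: {r}
  r: {n,p,x}
  x: {e,k,n,r}

Colouring:
  lower bound: {e,n,x} mutually conflict ⇒ χ ≥ 3
  3-colouring: R0={n,p}  R1={x}  R2={e,k,r}
  χ = 3

Answer: 3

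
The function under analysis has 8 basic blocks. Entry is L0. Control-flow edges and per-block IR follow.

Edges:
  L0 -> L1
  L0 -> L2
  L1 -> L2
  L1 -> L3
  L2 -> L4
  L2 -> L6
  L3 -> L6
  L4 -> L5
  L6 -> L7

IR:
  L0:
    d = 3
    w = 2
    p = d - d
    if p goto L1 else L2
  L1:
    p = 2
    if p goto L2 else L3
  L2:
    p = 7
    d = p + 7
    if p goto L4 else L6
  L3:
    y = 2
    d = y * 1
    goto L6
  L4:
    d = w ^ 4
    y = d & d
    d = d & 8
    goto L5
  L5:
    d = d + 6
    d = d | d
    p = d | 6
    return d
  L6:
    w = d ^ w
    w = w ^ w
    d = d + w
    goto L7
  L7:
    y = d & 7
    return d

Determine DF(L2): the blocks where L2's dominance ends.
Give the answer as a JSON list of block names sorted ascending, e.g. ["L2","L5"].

idom tree: L1←L0 L2←L0 L3←L1 L4←L2 L5←L4 L6←L0 L7←L6
Dom at joins:
  L2: preds {L0,L1}: {L0} ∩ {L0,L1} = {L0}; idom=L0
  L6: preds {L2,L3}: {L0,L2} ∩ {L0,L1,L3} = {L0}; idom=L0

DF derivation:
  L2←L0: walk · to L0
  L2←L1: walk L1 to L0
  L6←L2: walk L2 to L0
  L6←L3: walk L3→L1 to L0
  DF(L0)=∅
  DF(L1)={L2,L6}
  DF(L2)={L6}
  DF(L3)={L6}
  DF(L4)=∅
  DF(L5)=∅
  DF(L6)=∅
  DF(L7)=∅

DF(L2) = ["L6"]

Answer: ["L6"]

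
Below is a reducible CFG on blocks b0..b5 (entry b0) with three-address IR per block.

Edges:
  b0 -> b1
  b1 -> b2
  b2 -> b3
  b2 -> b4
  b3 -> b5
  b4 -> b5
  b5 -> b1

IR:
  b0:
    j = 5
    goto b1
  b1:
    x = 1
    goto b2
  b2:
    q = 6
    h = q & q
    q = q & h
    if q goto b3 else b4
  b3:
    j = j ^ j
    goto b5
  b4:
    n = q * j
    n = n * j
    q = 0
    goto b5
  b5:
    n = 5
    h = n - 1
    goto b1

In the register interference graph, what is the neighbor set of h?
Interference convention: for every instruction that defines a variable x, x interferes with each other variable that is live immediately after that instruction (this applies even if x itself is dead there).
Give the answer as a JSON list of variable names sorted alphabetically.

Answer: ["j", "q"]

Analysis:
Block summaries:
  b0 def {j} use ∅
  b1 def {x} use ∅
  b2 def {h,q} use ∅
  b3 def {j} use {j}
  b4 def {n,q} use {j,q}
  b5 def {h,n} use ∅

Backward fixpoint:
  b0 li=∅ lo={j}
  b1 li={j} lo={j}
  b2 li={j} lo={j,q}
  b3 li={j} lo={j}
  b4 li={j,q} lo={j}
  b5 li={j} lo={j}

Interference:
  h — {j,q}
  j — {h,n,q,x}
  n — {j}
  q — {h,j}
  x — {j}

N(h) = ["j", "q"]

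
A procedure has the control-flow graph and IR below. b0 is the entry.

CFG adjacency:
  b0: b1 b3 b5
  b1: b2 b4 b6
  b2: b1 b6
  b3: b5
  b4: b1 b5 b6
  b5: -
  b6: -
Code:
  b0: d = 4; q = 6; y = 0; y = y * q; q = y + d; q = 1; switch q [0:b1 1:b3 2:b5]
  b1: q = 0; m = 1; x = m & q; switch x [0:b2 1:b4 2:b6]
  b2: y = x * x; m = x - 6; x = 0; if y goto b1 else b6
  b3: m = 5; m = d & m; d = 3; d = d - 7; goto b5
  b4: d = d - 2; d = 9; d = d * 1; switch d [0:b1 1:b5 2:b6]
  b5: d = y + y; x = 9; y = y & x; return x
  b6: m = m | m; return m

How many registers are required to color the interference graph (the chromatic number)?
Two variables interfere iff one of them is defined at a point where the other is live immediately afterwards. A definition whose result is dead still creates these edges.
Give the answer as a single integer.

Answer: 4

Derivation:
Block summaries:
  b0 def {d,q,y} use ∅
  b1 def {m,q,x} use ∅
  b2 def {m,x,y} use {x}
  b3 def {d,m} use {d}
  b4 def {d} use {d}
  b5 def {d,x,y} use {y}
  b6 def {m} use {m}

Liveness:
  live b0: ∅→{d,y}
  live b1: {d,y}→{d,m,x,y}
  live b2: {d,x}→{d,m,y}
  live b3: {d,y}→{y}
  live b4: {d,m,y}→{d,m,y}
  live b5: {y}→∅
  live b6: {m}→∅

Conflict graph:
  d: {m,q,x,y}
  m: {d,q,x,y}
  q: {d,m,y}
  x: {d,m,y}
  y: {d,m,q,x}

Registers:
  {d,m,q,y} pairwise interfere (4-clique) ⇒ χ ≥ 4
  4-colouring: c0={d}  c1={m}  c2={y}  c3={q,x}
  χ = 4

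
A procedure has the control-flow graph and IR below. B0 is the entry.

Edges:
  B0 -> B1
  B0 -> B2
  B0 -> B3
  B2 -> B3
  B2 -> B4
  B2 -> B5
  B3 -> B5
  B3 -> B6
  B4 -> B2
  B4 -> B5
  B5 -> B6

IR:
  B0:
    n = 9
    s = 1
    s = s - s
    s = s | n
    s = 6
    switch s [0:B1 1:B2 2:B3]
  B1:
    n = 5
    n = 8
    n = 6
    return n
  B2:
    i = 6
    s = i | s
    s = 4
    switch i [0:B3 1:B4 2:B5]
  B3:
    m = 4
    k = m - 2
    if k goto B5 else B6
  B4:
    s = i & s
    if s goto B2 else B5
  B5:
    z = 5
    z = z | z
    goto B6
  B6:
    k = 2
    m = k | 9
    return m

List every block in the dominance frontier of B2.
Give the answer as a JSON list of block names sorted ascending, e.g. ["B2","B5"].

Answer: ["B2", "B3", "B5"]

Derivation:
idom tree: B1←B0 B2←B0 B3←B0 B4←B2 B5←B0 B6←B0
Dom∩ at merges:
  B2: preds {B0,B4}: {B0} ∩ {B0,B2,B4} = {B0}; idom=B0
  B3: preds {B0,B2}: {B0} ∩ {B0,B2} = {B0}; idom=B0
  B5: preds {B2,B3,B4}: {B0,B2} ∩ {B0,B3} ∩ {B0,B2,B4} = {B0}; idom=B0
  B6: preds {B3,B5}: {B0,B3} ∩ {B0,B5} = {B0}; idom=B0

DF walk-up:
  join B2 pred B0: · stop@B0
  join B2 pred B4: B4→B2 stop@B0
  join B3 pred B0: · stop@B0
  join B3 pred B2: B2 stop@B0
  join B5 pred B2: B2 stop@B0
  join B5 pred B3: B3 stop@B0
  join B5 pred B4: B4→B2 stop@B0
  join B6 pred B3: B3 stop@B0
  join B6 pred B5: B5 stop@B0
  B0 → ∅
  B1 → ∅
  B2 → {B2,B3,B5}
  B3 → {B5,B6}
  B4 → {B2,B5}
  B5 → {B6}
  B6 → ∅

DF(B2) = ["B2", "B3", "B5"]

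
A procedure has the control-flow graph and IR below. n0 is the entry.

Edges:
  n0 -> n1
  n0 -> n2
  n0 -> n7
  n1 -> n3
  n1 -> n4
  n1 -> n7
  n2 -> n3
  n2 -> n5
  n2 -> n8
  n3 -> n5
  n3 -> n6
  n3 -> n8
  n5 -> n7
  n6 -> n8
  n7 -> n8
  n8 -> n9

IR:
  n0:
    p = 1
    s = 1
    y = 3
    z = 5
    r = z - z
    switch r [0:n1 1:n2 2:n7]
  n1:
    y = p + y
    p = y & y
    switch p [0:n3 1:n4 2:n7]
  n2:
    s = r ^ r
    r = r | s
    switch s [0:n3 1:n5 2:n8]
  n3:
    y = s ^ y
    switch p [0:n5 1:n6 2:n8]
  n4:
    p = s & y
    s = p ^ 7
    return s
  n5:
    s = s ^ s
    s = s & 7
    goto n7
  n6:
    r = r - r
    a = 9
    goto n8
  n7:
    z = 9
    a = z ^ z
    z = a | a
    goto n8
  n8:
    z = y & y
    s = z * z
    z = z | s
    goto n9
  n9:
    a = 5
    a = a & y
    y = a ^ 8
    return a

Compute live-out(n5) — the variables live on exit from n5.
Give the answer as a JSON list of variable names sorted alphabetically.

Block summaries:
  n0 def {p,r,s,y,z} use ∅
  n1 def {p,y} use {p,y}
  n2 def {r,s} use {r}
  n3 def {y} use {p,s,y}
  n4 def {p,s} use {s,y}
  n5 def {s} use {s}
  n6 def {a,r} use {r}
  n7 def {a,z} use ∅
  n8 def {s,z} use {y}
  n9 def {a,y} use {y}

Liveness:
  live n0: ∅→{p,r,s,y}
  live n1: {p,r,s,y}→{p,r,s,y}
  live n2: {p,r,y}→{p,r,s,y}
  live n3: {p,r,s,y}→{r,s,y}
  live n4: {s,y}→∅
  live n5: {s,y}→{y}
  live n6: {r,y}→{y}
  live n7: {y}→{y}
  live n8: {y}→{y}
  live n9: {y}→∅

live-out(n5) = ["y"]

Answer: ["y"]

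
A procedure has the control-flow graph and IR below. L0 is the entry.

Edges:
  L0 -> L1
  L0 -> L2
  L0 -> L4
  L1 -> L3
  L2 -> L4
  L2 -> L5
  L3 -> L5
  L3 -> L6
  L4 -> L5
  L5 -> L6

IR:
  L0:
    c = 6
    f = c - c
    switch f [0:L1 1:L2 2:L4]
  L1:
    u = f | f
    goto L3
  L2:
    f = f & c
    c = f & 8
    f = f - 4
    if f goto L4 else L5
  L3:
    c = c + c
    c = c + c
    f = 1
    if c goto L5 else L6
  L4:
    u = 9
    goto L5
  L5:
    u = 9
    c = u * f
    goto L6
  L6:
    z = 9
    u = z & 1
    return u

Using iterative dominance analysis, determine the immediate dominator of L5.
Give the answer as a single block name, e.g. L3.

Answer: L0

Analysis:
idom tree: L1←L0 L2←L0 L3←L1 L4←L0 L5←L0 L6←L0
Dom at joins:
  L4: preds {L0,L2}: {L0} ∩ {L0,L2} = {L0}; idom=L0
  L5: preds {L2,L3,L4}: {L0,L2} ∩ {L0,L1,L3} ∩ {L0,L4} = {L0}; idom=L0
  L6: preds {L3,L5}: {L0,L1,L3} ∩ {L0,L5} = {L0}; idom=L0

idom(L5) = L0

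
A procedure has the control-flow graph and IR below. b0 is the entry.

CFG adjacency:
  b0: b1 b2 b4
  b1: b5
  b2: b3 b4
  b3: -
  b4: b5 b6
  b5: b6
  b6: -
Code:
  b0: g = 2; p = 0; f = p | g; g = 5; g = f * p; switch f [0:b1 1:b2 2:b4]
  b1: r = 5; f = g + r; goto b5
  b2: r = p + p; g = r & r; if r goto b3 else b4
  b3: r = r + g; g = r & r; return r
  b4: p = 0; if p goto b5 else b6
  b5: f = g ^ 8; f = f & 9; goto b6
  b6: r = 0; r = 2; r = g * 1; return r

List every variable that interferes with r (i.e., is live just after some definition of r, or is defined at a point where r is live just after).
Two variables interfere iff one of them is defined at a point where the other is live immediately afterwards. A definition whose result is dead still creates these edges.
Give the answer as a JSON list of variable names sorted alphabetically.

Answer: ["g"]

Analysis:
Block summaries:
  b0: def={f,g,p} ue=∅
  b1: def={f,r} ue={g}
  b2: def={g,r} ue={p}
  b3: def={g,r} ue={g,r}
  b4: def={p} ue=∅
  b5: def={f} ue={g}
  b6: def={r} ue={g}

Liveness:
  b0: in=∅ out={g,p}
  b1: in={g} out={g}
  b2: in={p} out={g,r}
  b3: in={g,r} out=∅
  b4: in={g} out={g}
  b5: in={g} out={g}
  b6: in={g} out=∅

Interference:
  f — {g,p}
  g — {f,p,r}
  p — {f,g}
  r — {g}

N(r) = ["g"]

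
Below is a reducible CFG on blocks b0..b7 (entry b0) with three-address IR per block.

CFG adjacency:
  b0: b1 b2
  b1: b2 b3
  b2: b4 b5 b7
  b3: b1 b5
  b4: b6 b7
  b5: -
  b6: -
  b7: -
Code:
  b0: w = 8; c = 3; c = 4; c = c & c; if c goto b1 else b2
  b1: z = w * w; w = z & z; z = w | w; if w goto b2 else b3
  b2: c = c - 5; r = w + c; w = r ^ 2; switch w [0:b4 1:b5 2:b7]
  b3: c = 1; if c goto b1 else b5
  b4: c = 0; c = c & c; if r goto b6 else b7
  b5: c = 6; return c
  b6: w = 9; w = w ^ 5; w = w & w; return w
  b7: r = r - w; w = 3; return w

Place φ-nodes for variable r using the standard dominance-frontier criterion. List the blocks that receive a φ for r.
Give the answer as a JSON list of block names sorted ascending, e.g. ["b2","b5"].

Answer: ["b5"]

Working:
idom tree: b1←b0 b2←b0 b3←b1 b4←b2 b5←b0 b6←b4 b7←b2
Dom at joins:
  b1: preds {b0,b3}: {b0} ∩ {b0,b1,b3} = {b0}; idom=b0
  b2: preds {b0,b1}: {b0} ∩ {b0,b1} = {b0}; idom=b0
  b5: preds {b2,b3}: {b0,b2} ∩ {b0,b1,b3} = {b0}; idom=b0
  b7: preds {b2,b4}: {b0,b2} ∩ {b0,b2,b4} = {b0,b2}; idom=b2

Frontier:
  b1←b0: walk · to b0
  b1←b3: walk b3→b1 to b0
  b2←b0: walk · to b0
  b2←b1: walk b1 to b0
  b5←b2: walk b2 to b0
  b5←b3: walk b3→b1 to b0
  b7←b2: walk · to b2
  b7←b4: walk b4 to b2
  b0 → ∅
  b1 → {b1,b2,b5}
  b2 → {b5}
  b3 → {b1,b5}
  b4 → {b7}
  b5 → ∅
  b6 → ∅
  b7 → ∅

φ for r: defs {b2,b7}
  DF⁺ = {b5}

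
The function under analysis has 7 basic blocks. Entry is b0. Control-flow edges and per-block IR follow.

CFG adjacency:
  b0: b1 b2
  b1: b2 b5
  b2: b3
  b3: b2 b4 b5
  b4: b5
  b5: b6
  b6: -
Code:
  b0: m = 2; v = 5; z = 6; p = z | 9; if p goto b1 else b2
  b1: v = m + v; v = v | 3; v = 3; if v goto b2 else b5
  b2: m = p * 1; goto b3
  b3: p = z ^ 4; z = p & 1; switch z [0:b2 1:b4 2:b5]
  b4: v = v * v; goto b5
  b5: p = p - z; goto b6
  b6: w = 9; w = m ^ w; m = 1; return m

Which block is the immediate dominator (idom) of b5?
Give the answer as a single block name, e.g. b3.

idom tree: b1←b0 b2←b0 b3←b2 b4←b3 b5←b0 b6←b5
Dom at joins:
  b2: preds {b0,b1,b3}: {b0} ∩ {b0,b1} ∩ {b0,b2,b3} = {b0}; idom=b0
  b5: preds {b1,b3,b4}: {b0,b1} ∩ {b0,b2,b3} ∩ {b0,b2,b3,b4} = {b0}; idom=b0

idom(b5) = b0

Answer: b0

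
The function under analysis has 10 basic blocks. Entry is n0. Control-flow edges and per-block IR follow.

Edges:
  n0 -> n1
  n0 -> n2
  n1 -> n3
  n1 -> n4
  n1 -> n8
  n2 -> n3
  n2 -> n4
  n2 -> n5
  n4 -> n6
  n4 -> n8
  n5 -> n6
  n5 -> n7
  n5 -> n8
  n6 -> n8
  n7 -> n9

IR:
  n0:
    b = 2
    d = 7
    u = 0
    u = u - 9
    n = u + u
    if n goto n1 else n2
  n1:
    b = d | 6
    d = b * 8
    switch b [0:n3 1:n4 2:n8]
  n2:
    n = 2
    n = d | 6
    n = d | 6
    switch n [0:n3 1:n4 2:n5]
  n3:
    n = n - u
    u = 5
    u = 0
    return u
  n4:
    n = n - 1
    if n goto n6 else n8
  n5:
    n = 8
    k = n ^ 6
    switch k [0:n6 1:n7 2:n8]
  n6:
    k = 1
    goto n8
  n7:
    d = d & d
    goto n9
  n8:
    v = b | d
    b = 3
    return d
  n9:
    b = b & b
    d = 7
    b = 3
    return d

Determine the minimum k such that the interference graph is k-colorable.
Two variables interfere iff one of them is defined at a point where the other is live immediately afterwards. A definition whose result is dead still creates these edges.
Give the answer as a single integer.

Per-block:
  n0: {b,d,n,u} / ∅
  n1: {b,d} / {d}
  n2: {n} / {d}
  n3: {n,u} / {n,u}
  n4: {n} / {n}
  n5: {k,n} / ∅
  n6: {k} / ∅
  n7: {d} / {d}
  n8: {b,v} / {b,d}
  n9: {b,d} / {b}

Live sets:
  n0 li=∅ lo={b,d,n,u}
  n1 li={d,n,u} lo={b,d,n,u}
  n2 li={b,d,u} lo={b,d,n,u}
  n3 li={n,u} lo=∅
  n4 li={b,d,n} lo={b,d}
  n5 li={b,d} lo={b,d}
  n6 li={b,d} lo={b,d}
  n7 li={b,d} lo={b}
  n8 li={b,d} lo=∅
  n9 li={b} lo=∅

Conflict graph:
  b↔{d,k,n,u}
  d↔{b,k,n,u,v}
  k↔{b,d}
  n↔{b,d,u}
  u↔{b,d,n}
  v↔{d}

Colouring:
  lower bound: {b,d,n,u} mutually conflict ⇒ χ ≥ 4
  assign b→R1 d→R0 k→R2 n→R2 u→R3 v→R1 — no edge inside a register ⇒ χ ≤ 4
  χ = 4

Answer: 4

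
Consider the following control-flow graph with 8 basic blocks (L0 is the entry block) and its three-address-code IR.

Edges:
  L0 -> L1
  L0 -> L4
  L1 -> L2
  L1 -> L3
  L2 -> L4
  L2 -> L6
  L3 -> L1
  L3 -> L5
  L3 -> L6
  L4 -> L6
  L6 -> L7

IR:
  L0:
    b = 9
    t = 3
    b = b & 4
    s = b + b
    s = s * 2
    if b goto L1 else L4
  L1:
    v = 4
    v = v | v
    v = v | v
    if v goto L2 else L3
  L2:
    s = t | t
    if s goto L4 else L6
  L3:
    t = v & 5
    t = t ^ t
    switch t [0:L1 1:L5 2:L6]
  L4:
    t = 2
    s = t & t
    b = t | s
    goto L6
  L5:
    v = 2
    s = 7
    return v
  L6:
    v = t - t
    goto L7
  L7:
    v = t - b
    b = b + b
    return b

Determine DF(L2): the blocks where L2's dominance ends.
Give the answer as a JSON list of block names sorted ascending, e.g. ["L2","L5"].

Answer: ["L4", "L6"]

Working:
idom tree: L1←L0 L2←L1 L3←L1 L4←L0 L5←L3 L6←L0 L7←L6
Dom at joins:
  L1: preds {L0,L3}: {L0} ∩ {L0,L1,L3} = {L0}; idom=L0
  L4: preds {L0,L2}: {L0} ∩ {L0,L1,L2} = {L0}; idom=L0
  L6: preds {L2,L3,L4}: {L0,L1,L2} ∩ {L0,L1,L3} ∩ {L0,L4} = {L0}; idom=L0

Frontier:
  L1←L0: walk · to L0
  L1←L3: walk L3→L1 to L0
  L4←L0: walk · to L0
  L4←L2: walk L2→L1 to L0
  L6←L2: walk L2→L1 to L0
  L6←L3: walk L3→L1 to L0
  L6←L4: walk L4 to L0
  L0 → ∅
  L1 → {L1,L4,L6}
  L2 → {L4,L6}
  L3 → {L1,L6}
  L4 → {L6}
  L5 → ∅
  L6 → ∅
  L7 → ∅

DF(L2) = ["L4", "L6"]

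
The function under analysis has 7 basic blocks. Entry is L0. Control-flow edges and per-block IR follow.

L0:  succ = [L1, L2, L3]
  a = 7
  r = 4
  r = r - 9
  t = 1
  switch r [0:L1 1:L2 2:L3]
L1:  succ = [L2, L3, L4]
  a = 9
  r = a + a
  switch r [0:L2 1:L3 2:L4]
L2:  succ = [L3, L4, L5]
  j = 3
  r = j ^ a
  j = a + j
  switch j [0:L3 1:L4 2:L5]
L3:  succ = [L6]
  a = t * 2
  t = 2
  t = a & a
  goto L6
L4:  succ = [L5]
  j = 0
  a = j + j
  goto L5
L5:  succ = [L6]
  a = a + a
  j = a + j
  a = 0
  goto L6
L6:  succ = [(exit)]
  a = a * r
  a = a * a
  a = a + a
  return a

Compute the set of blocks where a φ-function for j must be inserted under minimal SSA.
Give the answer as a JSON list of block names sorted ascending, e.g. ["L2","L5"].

Answer: ["L3", "L4", "L5", "L6"]

Derivation:
idom tree: L1←L0 L2←L0 L3←L0 L4←L0 L5←L0 L6←L0
Dom at joins:
  L2: preds {L0,L1}: {L0} ∩ {L0,L1} = {L0}; idom=L0
  L3: preds {L0,L1,L2}: {L0} ∩ {L0,L1} ∩ {L0,L2} = {L0}; idom=L0
  L4: preds {L1,L2}: {L0,L1} ∩ {L0,L2} = {L0}; idom=L0
  L5: preds {L2,L4}: {L0,L2} ∩ {L0,L4} = {L0}; idom=L0
  L6: preds {L3,L5}: {L0,L3} ∩ {L0,L5} = {L0}; idom=L0

Frontier:
  join L2 pred L0: · stop@L0
  join L2 pred L1: L1 stop@L0
  join L3 pred L0: · stop@L0
  join L3 pred L1: L1 stop@L0
  join L3 pred L2: L2 stop@L0
  join L4 pred L1: L1 stop@L0
  join L4 pred L2: L2 stop@L0
  join L5 pred L2: L2 stop@L0
  join L5 pred L4: L4 stop@L0
  join L6 pred L3: L3 stop@L0
  join L6 pred L5: L5 stop@L0
  DF(L0)=∅
  DF(L1)={L2,L3,L4}
  DF(L2)={L3,L4,L5}
  DF(L3)={L6}
  DF(L4)={L5}
  DF(L5)={L6}
  DF(L6)=∅

φ for j: defs {L2,L4,L5}
  DF⁺ = {L3,L4,L5,L6}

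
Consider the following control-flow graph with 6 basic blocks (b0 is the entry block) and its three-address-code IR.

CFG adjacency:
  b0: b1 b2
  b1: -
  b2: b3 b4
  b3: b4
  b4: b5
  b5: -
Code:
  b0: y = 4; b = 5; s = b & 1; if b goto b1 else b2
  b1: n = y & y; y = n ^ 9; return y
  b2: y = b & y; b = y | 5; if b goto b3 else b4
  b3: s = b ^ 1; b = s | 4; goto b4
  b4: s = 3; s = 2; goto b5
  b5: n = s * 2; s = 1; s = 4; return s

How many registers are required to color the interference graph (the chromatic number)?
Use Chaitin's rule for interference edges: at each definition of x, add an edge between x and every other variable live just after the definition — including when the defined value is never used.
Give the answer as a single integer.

Answer: 3

Derivation:
Block summaries:
  b0 def {b,s,y} use ∅
  b1 def {n,y} use {y}
  b2 def {b,y} use {b,y}
  b3 def {b,s} use {b}
  b4 def {s} use ∅
  b5 def {n,s} use {s}

Liveness:
  b0: in=∅ out={b,y}
  b1: in={y} out=∅
  b2: in={b,y} out={b}
  b3: in={b} out=∅
  b4: in=∅ out={s}
  b5: in={s} out=∅

Conflict graph:
  b↔{s,y}
  n↔∅
  s↔{b,y}
  y↔{b,s}

Chromatic number:
  clique {b,s,y} ⇒ need ≥ 3
  3-colouring: r0={b,n}  r1={s}  r2={y}
  χ = 3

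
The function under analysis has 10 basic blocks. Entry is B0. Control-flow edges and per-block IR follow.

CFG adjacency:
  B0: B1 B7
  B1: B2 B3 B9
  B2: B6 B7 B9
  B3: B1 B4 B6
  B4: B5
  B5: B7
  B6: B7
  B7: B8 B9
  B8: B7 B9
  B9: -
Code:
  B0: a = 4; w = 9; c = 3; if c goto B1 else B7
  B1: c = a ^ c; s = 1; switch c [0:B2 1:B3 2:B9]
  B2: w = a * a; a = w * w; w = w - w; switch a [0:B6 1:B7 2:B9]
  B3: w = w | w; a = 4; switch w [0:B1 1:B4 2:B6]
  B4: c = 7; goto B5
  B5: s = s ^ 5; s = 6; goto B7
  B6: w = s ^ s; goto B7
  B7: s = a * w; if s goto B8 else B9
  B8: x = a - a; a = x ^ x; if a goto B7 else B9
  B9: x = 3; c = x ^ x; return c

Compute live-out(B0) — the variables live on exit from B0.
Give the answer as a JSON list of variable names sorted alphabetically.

Per-block:
  B0: {a,c,w} / ∅
  B1: {c,s} / {a,c}
  B2: {a,w} / {a}
  B3: {a,w} / {w}
  B4: {c} / ∅
  B5: {s} / {s}
  B6: {w} / {s}
  B7: {s} / {a,w}
  B8: {a,x} / {a}
  B9: {c,x} / ∅

Liveness:
  B0: in=∅ out={a,c,w}
  B1: in={a,c,w} out={a,c,s,w}
  B2: in={a,s} out={a,s,w}
  B3: in={c,s,w} out={a,c,s,w}
  B4: in={a,s,w} out={a,s,w}
  B5: in={a,s,w} out={a,w}
  B6: in={a,s} out={a,w}
  B7: in={a,w} out={a,w}
  B8: in={a,w} out={a,w}
  B9: in=∅ out=∅

live-out(B0) = ["a", "c", "w"]

Answer: ["a", "c", "w"]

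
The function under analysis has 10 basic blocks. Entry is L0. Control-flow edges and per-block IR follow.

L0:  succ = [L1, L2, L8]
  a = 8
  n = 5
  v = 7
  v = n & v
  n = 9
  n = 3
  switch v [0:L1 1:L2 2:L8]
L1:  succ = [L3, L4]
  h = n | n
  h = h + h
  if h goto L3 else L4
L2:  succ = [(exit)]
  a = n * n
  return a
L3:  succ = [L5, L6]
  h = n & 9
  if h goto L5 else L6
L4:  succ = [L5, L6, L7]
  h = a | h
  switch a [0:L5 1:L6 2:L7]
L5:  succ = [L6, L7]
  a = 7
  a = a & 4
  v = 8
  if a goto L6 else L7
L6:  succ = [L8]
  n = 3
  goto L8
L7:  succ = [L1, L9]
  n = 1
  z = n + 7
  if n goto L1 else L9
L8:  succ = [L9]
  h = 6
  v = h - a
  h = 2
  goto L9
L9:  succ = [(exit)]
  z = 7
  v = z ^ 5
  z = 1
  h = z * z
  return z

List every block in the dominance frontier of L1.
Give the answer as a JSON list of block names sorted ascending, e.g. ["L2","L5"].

idom tree: L1←L0 L2←L0 L3←L1 L4←L1 L5←L1 L6←L1 L7←L1 L8←L0 L9←L0
Dom∩ at merges:
  L1: preds {L0,L7}: {L0} ∩ {L0,L1,L7} = {L0}; idom=L0
  L5: preds {L3,L4}: {L0,L1,L3} ∩ {L0,L1,L4} = {L0,L1}; idom=L1
  L6: preds {L3,L4,L5}: {L0,L1,L3} ∩ {L0,L1,L4} ∩ {L0,L1,L5} = {L0,L1}; idom=L1
  L7: preds {L4,L5}: {L0,L1,L4} ∩ {L0,L1,L5} = {L0,L1}; idom=L1
  L8: preds {L0,L6}: {L0} ∩ {L0,L1,L6} = {L0}; idom=L0
  L9: preds {L7,L8}: {L0,L1,L7} ∩ {L0,L8} = {L0}; idom=L0

DF walk-up:
  L1←L0: walk · to L0
  L1←L7: walk L7→L1 to L0
  L5←L3: walk L3 to L1
  L5←L4: walk L4 to L1
  L6←L3: walk L3 to L1
  L6←L4: walk L4 to L1
  L6←L5: walk L5 to L1
  L7←L4: walk L4 to L1
  L7←L5: walk L5 to L1
  L8←L0: walk · to L0
  L8←L6: walk L6→L1 to L0
  L9←L7: walk L7→L1 to L0
  L9←L8: walk L8 to L0
  DF(L0)=∅
  DF(L1)={L1,L8,L9}
  DF(L2)=∅
  DF(L3)={L5,L6}
  DF(L4)={L5,L6,L7}
  DF(L5)={L6,L7}
  DF(L6)={L8}
  DF(L7)={L1,L9}
  DF(L8)={L9}
  DF(L9)=∅

DF(L1) = ["L1", "L8", "L9"]

Answer: ["L1", "L8", "L9"]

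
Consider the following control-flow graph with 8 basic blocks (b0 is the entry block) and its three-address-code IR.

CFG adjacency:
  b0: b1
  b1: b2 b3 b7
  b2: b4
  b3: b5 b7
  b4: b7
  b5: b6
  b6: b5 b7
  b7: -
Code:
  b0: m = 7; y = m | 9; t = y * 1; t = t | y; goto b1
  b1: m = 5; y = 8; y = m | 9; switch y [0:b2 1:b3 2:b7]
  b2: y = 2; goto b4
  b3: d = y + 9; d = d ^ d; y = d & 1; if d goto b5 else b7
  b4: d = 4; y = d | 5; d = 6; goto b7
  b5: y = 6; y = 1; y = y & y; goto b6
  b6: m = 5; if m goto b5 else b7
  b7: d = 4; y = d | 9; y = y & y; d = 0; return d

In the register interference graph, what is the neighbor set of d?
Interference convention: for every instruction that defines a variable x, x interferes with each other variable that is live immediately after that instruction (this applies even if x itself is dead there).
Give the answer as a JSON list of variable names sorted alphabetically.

Answer: ["y"]

Working:
Block summaries:
  b0: {m,t,y} / ∅
  b1: {m,y} / ∅
  b2: {y} / ∅
  b3: {d,y} / {y}
  b4: {d,y} / ∅
  b5: {y} / ∅
  b6: {m} / ∅
  b7: {d,y} / ∅

Backward fixpoint:
  live b0: ∅→∅
  live b1: ∅→{y}
  live b2: ∅→∅
  live b3: {y}→∅
  live b4: ∅→∅
  live b5: ∅→∅
  live b6: ∅→∅
  live b7: ∅→∅

Interference:
  d — {y}
  m — {y}
  t — {y}
  y — {d,m,t}

N(d) = ["y"]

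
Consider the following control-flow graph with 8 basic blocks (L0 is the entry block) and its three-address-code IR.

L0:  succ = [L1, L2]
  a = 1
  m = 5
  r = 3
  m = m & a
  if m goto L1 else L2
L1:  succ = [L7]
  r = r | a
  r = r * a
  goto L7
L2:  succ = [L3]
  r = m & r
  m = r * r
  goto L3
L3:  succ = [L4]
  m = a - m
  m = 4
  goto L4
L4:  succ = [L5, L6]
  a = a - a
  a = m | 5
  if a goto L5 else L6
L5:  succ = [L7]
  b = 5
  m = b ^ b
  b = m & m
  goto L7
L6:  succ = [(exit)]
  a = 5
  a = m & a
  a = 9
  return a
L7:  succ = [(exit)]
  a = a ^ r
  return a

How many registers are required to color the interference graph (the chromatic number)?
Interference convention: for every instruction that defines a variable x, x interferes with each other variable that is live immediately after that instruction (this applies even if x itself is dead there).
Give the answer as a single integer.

Block summaries:
  L0 def {a,m,r} use ∅
  L1 def {r} use {a,r}
  L2 def {m,r} use {m,r}
  L3 def {m} use {a,m}
  L4 def {a} use {a,m}
  L5 def {b,m} use ∅
  L6 def {a} use {m}
  L7 def {a} use {a,r}

Live sets:
  L0: in=∅ out={a,m,r}
  L1: in={a,r} out={a,r}
  L2: in={a,m,r} out={a,m,r}
  L3: in={a,m,r} out={a,m,r}
  L4: in={a,m,r} out={a,m,r}
  L5: in={a,r} out={a,r}
  L6: in={m} out=∅
  L7: in={a,r} out=∅

Interference:
  a: {b,m,r}
  b: {a,r}
  m: {a,r}
  r: {a,b,m}

Registers:
  {a,b,r} pairwise interfere (3-clique) ⇒ χ ≥ 3
  3-colouring: r0={a}  r1={r}  r2={b,m}
  χ = 3

Answer: 3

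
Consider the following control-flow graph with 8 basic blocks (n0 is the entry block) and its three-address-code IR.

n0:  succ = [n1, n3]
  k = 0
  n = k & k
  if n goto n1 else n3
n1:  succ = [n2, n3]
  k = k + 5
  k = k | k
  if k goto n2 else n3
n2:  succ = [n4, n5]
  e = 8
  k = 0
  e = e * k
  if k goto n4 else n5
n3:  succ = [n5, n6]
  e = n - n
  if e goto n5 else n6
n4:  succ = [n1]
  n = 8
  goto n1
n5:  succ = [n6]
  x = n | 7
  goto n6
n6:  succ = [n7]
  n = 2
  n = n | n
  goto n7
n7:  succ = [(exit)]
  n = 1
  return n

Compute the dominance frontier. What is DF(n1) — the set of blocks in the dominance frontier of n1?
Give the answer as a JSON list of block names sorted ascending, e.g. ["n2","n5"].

idom tree: n1←n0 n2←n1 n3←n0 n4←n2 n5←n0 n6←n0 n7←n6
Join-block Dom:
  n1: preds {n0,n4}: {n0} ∩ {n0,n1,n2,n4} = {n0}; idom=n0
  n3: preds {n0,n1}: {n0} ∩ {n0,n1} = {n0}; idom=n0
  n5: preds {n2,n3}: {n0,n1,n2} ∩ {n0,n3} = {n0}; idom=n0
  n6: preds {n3,n5}: {n0,n3} ∩ {n0,n5} = {n0}; idom=n0

Frontier:
  join n1 pred n0: · stop@n0
  join n1 pred n4: n4→n2→n1 stop@n0
  join n3 pred n0: · stop@n0
  join n3 pred n1: n1 stop@n0
  join n5 pred n2: n2→n1 stop@n0
  join n5 pred n3: n3 stop@n0
  join n6 pred n3: n3 stop@n0
  join n6 pred n5: n5 stop@n0
  DF(n0)=∅
  DF(n1)={n1,n3,n5}
  DF(n2)={n1,n5}
  DF(n3)={n5,n6}
  DF(n4)={n1}
  DF(n5)={n6}
  DF(n6)=∅
  DF(n7)=∅

DF(n1) = ["n1", "n3", "n5"]

Answer: ["n1", "n3", "n5"]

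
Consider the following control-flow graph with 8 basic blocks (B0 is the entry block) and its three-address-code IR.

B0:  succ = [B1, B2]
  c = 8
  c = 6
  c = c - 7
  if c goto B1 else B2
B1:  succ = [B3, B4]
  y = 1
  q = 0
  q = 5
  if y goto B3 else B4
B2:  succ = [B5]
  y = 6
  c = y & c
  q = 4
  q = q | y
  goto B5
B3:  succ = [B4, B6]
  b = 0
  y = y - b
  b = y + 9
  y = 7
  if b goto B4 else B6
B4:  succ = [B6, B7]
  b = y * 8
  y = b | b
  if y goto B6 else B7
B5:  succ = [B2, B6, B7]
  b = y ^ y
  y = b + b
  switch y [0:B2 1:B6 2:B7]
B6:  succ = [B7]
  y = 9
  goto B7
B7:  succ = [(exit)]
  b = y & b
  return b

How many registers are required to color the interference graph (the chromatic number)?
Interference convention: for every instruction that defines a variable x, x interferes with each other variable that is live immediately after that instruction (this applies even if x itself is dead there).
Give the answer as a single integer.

Answer: 3

Working:
def/use:
  B0 def {c} use ∅
  B1 def {q,y} use ∅
  B2 def {c,q,y} use {c}
  B3 def {b,y} use {y}
  B4 def {b,y} use {y}
  B5 def {b,y} use {y}
  B6 def {y} use ∅
  B7 def {b} use {b,y}

Backward fixpoint:
  live B0: ∅→{c}
  live B1: ∅→{y}
  live B2: {c}→{c,y}
  live B3: {y}→{b,y}
  live B4: {y}→{b,y}
  live B5: {c,y}→{b,c,y}
  live B6: {b}→{b,y}
  live B7: {b,y}→∅

Interference:
  b↔{c,y}
  c↔{b,q,y}
  q↔{c,y}
  y↔{b,c,q}

Chromatic number:
  lower bound: {b,c,y} mutually conflict ⇒ χ ≥ 3
  assign b→r2 c→r0 q→r2 y→r1 — no edge inside a register ⇒ χ ≤ 3
  χ = 3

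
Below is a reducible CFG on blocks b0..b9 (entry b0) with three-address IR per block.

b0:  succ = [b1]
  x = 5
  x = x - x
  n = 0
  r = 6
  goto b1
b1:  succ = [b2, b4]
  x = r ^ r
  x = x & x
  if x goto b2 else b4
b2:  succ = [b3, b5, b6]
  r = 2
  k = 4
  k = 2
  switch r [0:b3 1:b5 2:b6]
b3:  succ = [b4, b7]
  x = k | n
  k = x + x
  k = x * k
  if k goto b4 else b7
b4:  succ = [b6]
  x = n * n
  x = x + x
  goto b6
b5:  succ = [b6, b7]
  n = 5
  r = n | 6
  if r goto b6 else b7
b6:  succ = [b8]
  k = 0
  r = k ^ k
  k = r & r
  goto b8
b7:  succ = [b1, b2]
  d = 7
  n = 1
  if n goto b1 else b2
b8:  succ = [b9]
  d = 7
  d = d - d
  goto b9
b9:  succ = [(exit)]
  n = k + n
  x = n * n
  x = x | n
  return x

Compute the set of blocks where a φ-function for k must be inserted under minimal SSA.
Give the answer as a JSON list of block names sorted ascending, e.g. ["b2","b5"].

idom tree: b1←b0 b2←b1 b3←b2 b4←b1 b5←b2 b6←b1 b7←b2 b8←b6 b9←b8
Dom∩ at merges:
  b1: preds {b0,b7}: {b0} ∩ {b0,b1,b2,b7} = {b0}; idom=b0
  b2: preds {b1,b7}: {b0,b1} ∩ {b0,b1,b2,b7} = {b0,b1}; idom=b1
  b4: preds {b1,b3}: {b0,b1} ∩ {b0,b1,b2,b3} = {b0,b1}; idom=b1
  b6: preds {b2,b4,b5}: {b0,b1,b2} ∩ {b0,b1,b4} ∩ {b0,b1,b2,b5} = {b0,b1}; idom=b1
  b7: preds {b3,b5}: {b0,b1,b2,b3} ∩ {b0,b1,b2,b5} = {b0,b1,b2}; idom=b2

DF walk-up:
  b1←b0: walk · to b0
  b1←b7: walk b7→b2→b1 to b0
  b2←b1: walk · to b1
  b2←b7: walk b7→b2 to b1
  b4←b1: walk · to b1
  b4←b3: walk b3→b2 to b1
  b6←b2: walk b2 to b1
  b6←b4: walk b4 to b1
  b6←b5: walk b5→b2 to b1
  b7←b3: walk b3 to b2
  b7←b5: walk b5 to b2
  DF(b0)=∅
  DF(b1)={b1}
  DF(b2)={b1,b2,b4,b6}
  DF(b3)={b4,b7}
  DF(b4)={b6}
  DF(b5)={b6,b7}
  DF(b6)=∅
  DF(b7)={b1,b2}
  DF(b8)=∅
  DF(b9)=∅

φ for k: defs {b2,b3,b6}
  DF⁺ = {b1,b2,b4,b6,b7}

Answer: ["b1", "b2", "b4", "b6", "b7"]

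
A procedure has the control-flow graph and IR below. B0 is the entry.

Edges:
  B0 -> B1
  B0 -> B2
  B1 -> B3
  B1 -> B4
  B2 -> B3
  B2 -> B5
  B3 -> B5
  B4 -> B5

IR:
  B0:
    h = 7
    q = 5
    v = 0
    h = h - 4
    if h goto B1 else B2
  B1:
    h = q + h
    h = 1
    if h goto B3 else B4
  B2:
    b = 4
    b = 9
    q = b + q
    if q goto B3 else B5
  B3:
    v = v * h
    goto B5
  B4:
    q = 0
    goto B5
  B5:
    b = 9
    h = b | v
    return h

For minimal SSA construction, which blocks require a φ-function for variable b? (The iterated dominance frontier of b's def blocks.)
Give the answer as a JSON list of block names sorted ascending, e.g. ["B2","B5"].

idom tree: B1←B0 B2←B0 B3←B0 B4←B1 B5←B0
Join-block Dom:
  B3: preds {B1,B2}: {B0,B1} ∩ {B0,B2} = {B0}; idom=B0
  B5: preds {B2,B3,B4}: {B0,B2} ∩ {B0,B3} ∩ {B0,B1,B4} = {B0}; idom=B0

DF walk-up:
  B3←B1: walk B1 to B0
  B3←B2: walk B2 to B0
  B5←B2: walk B2 to B0
  B5←B3: walk B3 to B0
  B5←B4: walk B4→B1 to B0
  DF(B0)=∅
  DF(B1)={B3,B5}
  DF(B2)={B3,B5}
  DF(B3)={B5}
  DF(B4)={B5}
  DF(B5)=∅

φ for b: defs {B2,B5}
  DF⁺ = {B3,B5}

Answer: ["B3", "B5"]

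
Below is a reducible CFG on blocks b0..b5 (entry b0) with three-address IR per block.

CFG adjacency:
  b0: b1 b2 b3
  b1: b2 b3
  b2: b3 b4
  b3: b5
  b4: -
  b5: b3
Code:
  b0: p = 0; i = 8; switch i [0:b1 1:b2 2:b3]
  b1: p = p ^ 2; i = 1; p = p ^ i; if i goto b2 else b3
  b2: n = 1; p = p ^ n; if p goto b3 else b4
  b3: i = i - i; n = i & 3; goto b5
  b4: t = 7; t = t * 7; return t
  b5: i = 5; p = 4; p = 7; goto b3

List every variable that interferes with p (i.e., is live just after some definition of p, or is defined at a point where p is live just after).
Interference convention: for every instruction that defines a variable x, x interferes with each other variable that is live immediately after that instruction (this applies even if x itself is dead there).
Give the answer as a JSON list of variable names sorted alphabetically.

def/use:
  b0 def {i,p} use ∅
  b1 def {i,p} use {p}
  b2 def {n,p} use {p}
  b3 def {i,n} use {i}
  b4 def {t} use ∅
  b5 def {i,p} use ∅

Backward fixpoint:
  b0 li=∅ lo={i,p}
  b1 li={p} lo={i,p}
  b2 li={i,p} lo={i}
  b3 li={i} lo=∅
  b4 li=∅ lo=∅
  b5 li=∅ lo={i}

Interfere edges:
  i — {n,p}
  n — {i,p}
  p — {i,n}
  t — ∅

N(p) = ["i", "n"]

Answer: ["i", "n"]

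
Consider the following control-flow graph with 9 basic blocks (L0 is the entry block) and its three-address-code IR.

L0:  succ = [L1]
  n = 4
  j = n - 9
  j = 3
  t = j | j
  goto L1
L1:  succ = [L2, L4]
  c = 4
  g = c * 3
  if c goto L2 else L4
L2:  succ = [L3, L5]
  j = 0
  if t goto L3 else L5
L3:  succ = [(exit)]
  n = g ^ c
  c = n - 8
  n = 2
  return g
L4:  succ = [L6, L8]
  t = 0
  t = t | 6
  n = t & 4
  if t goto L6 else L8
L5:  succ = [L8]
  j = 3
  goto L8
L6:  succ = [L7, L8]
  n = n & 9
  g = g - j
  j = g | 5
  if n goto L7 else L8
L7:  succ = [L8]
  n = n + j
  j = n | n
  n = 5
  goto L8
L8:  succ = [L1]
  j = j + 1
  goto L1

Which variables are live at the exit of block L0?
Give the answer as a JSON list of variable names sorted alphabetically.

Answer: ["j", "t"]

Working:
Per-block:
  L0: {j,n,t} / ∅
  L1: {c,g} / ∅
  L2: {j} / {t}
  L3: {c,n} / {c,g}
  L4: {n,t} / ∅
  L5: {j} / ∅
  L6: {g,j,n} / {g,j,n}
  L7: {j,n} / {j,n}
  L8: {j} / {j}

Live sets:
  L0: in=∅ out={j,t}
  L1: in={j,t} out={c,g,j,t}
  L2: in={c,g,t} out={c,g,t}
  L3: in={c,g} out=∅
  L4: in={g,j} out={g,j,n,t}
  L5: in={t} out={j,t}
  L6: in={g,j,n,t} out={j,n,t}
  L7: in={j,n,t} out={j,t}
  L8: in={j,t} out={j,t}

live-out(L0) = ["j", "t"]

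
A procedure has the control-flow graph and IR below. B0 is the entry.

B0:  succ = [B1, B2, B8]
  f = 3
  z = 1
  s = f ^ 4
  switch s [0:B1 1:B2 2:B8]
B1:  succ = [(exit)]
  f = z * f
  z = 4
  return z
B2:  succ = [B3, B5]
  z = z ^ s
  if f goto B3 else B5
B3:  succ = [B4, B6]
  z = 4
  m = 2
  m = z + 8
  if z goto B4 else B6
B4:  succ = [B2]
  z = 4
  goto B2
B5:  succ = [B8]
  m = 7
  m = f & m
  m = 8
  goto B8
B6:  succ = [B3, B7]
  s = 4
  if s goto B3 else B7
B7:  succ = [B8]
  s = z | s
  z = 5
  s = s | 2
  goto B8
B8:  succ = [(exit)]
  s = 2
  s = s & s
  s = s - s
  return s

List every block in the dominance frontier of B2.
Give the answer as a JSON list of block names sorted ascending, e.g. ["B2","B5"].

Answer: ["B2", "B8"]

Working:
idom tree: B1←B0 B2←B0 B3←B2 B4←B3 B5←B2 B6←B3 B7←B6 B8←B0
Dom∩ at merges:
  B2: preds {B0,B4}: {B0} ∩ {B0,B2,B3,B4} = {B0}; idom=B0
  B3: preds {B2,B6}: {B0,B2} ∩ {B0,B2,B3,B6} = {B0,B2}; idom=B2
  B8: preds {B0,B5,B7}: {B0} ∩ {B0,B2,B5} ∩ {B0,B2,B3,B6,B7} = {B0}; idom=B0

Frontier:
  B2←B0: walk · to B0
  B2←B4: walk B4→B3→B2 to B0
  B3←B2: walk · to B2
  B3←B6: walk B6→B3 to B2
  B8←B0: walk · to B0
  B8←B5: walk B5→B2 to B0
  B8←B7: walk B7→B6→B3→B2 to B0
  B0 → ∅
  B1 → ∅
  B2 → {B2,B8}
  B3 → {B2,B3,B8}
  B4 → {B2}
  B5 → {B8}
  B6 → {B3,B8}
  B7 → {B8}
  B8 → ∅

DF(B2) = ["B2", "B8"]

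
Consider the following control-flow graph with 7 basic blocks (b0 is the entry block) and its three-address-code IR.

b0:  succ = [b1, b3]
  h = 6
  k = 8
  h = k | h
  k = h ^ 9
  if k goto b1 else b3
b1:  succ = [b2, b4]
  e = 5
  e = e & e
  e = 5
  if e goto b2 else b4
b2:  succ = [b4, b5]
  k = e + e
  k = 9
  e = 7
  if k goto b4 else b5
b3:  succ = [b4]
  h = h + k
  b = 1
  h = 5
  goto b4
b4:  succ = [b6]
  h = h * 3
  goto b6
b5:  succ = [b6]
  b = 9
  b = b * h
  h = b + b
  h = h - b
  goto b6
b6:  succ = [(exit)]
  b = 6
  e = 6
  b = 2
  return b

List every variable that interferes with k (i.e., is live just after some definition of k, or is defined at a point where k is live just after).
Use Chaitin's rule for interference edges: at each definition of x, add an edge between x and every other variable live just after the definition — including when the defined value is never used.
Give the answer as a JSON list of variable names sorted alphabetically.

def/use:
  b0: {h,k} / ∅
  b1: {e} / ∅
  b2: {e,k} / {e}
  b3: {b,h} / {h,k}
  b4: {h} / {h}
  b5: {b,h} / {h}
  b6: {b,e} / ∅

Backward fixpoint:
  b0: in=∅ out={h,k}
  b1: in={h} out={e,h}
  b2: in={e,h} out={h}
  b3: in={h,k} out={h}
  b4: in={h} out=∅
  b5: in={h} out=∅
  b6: in=∅ out=∅

Conflict graph:
  b↔{h}
  e↔{h,k}
  h↔{b,e,k}
  k↔{e,h}

N(k) = ["e", "h"]

Answer: ["e", "h"]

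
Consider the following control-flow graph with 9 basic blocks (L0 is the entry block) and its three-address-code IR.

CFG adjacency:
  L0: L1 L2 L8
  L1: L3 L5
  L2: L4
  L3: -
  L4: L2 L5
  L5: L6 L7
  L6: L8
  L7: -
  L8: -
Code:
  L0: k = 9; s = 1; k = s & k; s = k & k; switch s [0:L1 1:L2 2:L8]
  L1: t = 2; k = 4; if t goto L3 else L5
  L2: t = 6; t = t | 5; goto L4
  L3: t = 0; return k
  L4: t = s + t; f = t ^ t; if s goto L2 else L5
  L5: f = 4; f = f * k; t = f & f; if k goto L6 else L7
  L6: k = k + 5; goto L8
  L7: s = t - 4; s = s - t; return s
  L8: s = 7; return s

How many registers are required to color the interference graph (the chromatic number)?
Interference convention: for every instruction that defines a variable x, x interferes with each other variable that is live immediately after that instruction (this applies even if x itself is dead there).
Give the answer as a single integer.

Block summaries:
  L0 def {k,s} use ∅
  L1 def {k,t} use ∅
  L2 def {t} use ∅
  L3 def {t} use {k}
  L4 def {f,t} use {s,t}
  L5 def {f,t} use {k}
  L6 def {k} use {k}
  L7 def {s} use {t}
  L8 def {s} use ∅

Live sets:
  live L0: ∅→{k,s}
  live L1: ∅→{k}
  live L2: {k,s}→{k,s,t}
  live L3: {k}→∅
  live L4: {k,s,t}→{k,s}
  live L5: {k}→{k,t}
  live L6: {k}→∅
  live L7: {t}→∅
  live L8: ∅→∅

Interfere edges:
  f↔{k,s}
  k↔{f,s,t}
  s↔{f,k,t}
  t↔{k,s}

Colouring:
  {f,k,s} pairwise interfere (3-clique) ⇒ χ ≥ 3
  3-colouring: R0={k}  R1={s}  R2={f,t}
  χ = 3

Answer: 3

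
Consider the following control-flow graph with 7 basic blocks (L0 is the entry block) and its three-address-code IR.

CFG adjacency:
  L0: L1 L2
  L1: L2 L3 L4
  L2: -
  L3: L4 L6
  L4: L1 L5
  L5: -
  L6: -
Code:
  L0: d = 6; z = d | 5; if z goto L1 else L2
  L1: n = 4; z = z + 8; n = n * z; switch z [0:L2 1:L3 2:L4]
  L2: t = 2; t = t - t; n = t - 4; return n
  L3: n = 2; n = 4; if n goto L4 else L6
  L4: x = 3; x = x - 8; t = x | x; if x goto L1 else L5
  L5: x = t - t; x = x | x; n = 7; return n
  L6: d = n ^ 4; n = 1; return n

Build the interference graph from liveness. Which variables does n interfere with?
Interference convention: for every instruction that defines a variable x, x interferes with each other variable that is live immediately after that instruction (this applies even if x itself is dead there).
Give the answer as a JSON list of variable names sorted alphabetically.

Block summaries:
  L0: {d,z} / ∅
  L1: {n,z} / {z}
  L2: {n,t} / ∅
  L3: {n} / ∅
  L4: {t,x} / ∅
  L5: {n,x} / {t}
  L6: {d,n} / {n}

Liveness:
  L0 li=∅ lo={z}
  L1 li={z} lo={z}
  L2 li=∅ lo=∅
  L3 li={z} lo={n,z}
  L4 li={z} lo={t,z}
  L5 li={t} lo=∅
  L6 li={n} lo=∅

Interference:
  d↔∅
  n↔{z}
  t↔{x,z}
  x↔{t,z}
  z↔{n,t,x}

N(n) = ["z"]

Answer: ["z"]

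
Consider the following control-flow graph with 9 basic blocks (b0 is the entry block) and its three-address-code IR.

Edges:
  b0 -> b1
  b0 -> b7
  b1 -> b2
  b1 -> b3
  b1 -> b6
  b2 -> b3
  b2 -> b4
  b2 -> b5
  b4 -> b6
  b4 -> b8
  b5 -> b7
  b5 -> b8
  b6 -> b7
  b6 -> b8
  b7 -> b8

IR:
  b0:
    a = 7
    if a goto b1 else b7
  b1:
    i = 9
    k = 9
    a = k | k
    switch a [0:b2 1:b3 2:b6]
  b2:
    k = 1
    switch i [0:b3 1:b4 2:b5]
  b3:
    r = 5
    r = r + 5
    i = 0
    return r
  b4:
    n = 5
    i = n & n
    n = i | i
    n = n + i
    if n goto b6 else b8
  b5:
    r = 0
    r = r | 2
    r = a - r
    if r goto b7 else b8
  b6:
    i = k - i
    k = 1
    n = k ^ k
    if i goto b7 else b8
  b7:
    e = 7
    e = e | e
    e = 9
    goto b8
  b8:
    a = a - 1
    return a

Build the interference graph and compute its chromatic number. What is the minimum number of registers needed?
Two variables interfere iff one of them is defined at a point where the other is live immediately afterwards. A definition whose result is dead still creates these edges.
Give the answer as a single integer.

Block summaries:
  b0: def={a} ue=∅
  b1: def={a,i,k} ue=∅
  b2: def={k} ue={i}
  b3: def={i,r} ue=∅
  b4: def={i,n} ue=∅
  b5: def={r} ue={a}
  b6: def={i,k,n} ue={i,k}
  b7: def={e} ue=∅
  b8: def={a} ue={a}

Live sets:
  live b0: ∅→{a}
  live b1: ∅→{a,i,k}
  live b2: {a,i}→{a,k}
  live b3: ∅→∅
  live b4: {a,k}→{a,i,k}
  live b5: {a}→{a}
  live b6: {a,i,k}→{a}
  live b7: {a}→{a}
  live b8: {a}→∅

Interference:
  a — {e,i,k,n,r}
  e — {a}
  i — {a,k,n,r}
  k — {a,i,n}
  n — {a,i,k}
  r — {a,i}

Registers:
  {a,i,k,n} pairwise interfere (4-clique) ⇒ χ ≥ 4
  4-colouring: R0={a}  R1={e,i}  R2={k,r}  R3={n}
  χ = 4

Answer: 4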